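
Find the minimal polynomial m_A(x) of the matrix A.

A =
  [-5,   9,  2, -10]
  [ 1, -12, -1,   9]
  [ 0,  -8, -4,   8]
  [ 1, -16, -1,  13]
x^4 + 8*x^3 - 128*x - 256

The characteristic polynomial is χ_A(x) = (x - 4)*(x + 4)^3, so the eigenvalues are known. The minimal polynomial is
  m_A(x) = Π_λ (x − λ)^{k_λ}
where k_λ is the size of the *largest* Jordan block for λ (equivalently, the smallest k with (A − λI)^k v = 0 for every generalised eigenvector v of λ).

  λ = -4: largest Jordan block has size 3, contributing (x + 4)^3
  λ = 4: largest Jordan block has size 1, contributing (x − 4)

So m_A(x) = (x - 4)*(x + 4)^3 = x^4 + 8*x^3 - 128*x - 256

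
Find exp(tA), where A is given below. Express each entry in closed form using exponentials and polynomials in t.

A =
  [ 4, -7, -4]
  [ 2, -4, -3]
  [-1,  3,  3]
e^{tA} =
  [-t^2*exp(t)/2 + 3*t*exp(t) + exp(t), t^2*exp(t) - 7*t*exp(t), t^2*exp(t)/2 - 4*t*exp(t)]
  [-t^2*exp(t)/2 + 2*t*exp(t), t^2*exp(t) - 5*t*exp(t) + exp(t), t^2*exp(t)/2 - 3*t*exp(t)]
  [t^2*exp(t)/2 - t*exp(t), -t^2*exp(t) + 3*t*exp(t), -t^2*exp(t)/2 + 2*t*exp(t) + exp(t)]

Strategy: write A = P · J · P⁻¹ where J is a Jordan canonical form, so e^{tA} = P · e^{tJ} · P⁻¹, and e^{tJ} can be computed block-by-block.

A has Jordan form
J =
  [1, 1, 0]
  [0, 1, 1]
  [0, 0, 1]
(up to reordering of blocks).

Per-block formulas:
  For a 3×3 Jordan block J_3(1): exp(t · J_3(1)) = e^(1t)·(I + t·N + (t^2/2)·N^2), where N is the 3×3 nilpotent shift.

After assembling e^{tJ} and conjugating by P, we get:

e^{tA} =
  [-t^2*exp(t)/2 + 3*t*exp(t) + exp(t), t^2*exp(t) - 7*t*exp(t), t^2*exp(t)/2 - 4*t*exp(t)]
  [-t^2*exp(t)/2 + 2*t*exp(t), t^2*exp(t) - 5*t*exp(t) + exp(t), t^2*exp(t)/2 - 3*t*exp(t)]
  [t^2*exp(t)/2 - t*exp(t), -t^2*exp(t) + 3*t*exp(t), -t^2*exp(t)/2 + 2*t*exp(t) + exp(t)]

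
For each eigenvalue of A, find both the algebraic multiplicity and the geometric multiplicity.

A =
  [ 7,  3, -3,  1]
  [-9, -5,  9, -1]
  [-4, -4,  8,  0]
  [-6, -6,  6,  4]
λ = 2: alg = 1, geom = 1; λ = 4: alg = 3, geom = 2

Step 1 — factor the characteristic polynomial to read off the algebraic multiplicities:
  χ_A(x) = (x - 4)^3*(x - 2)

Step 2 — compute geometric multiplicities via the rank-nullity identity g(λ) = n − rank(A − λI):
  rank(A − (2)·I) = 3, so dim ker(A − (2)·I) = n − 3 = 1
  rank(A − (4)·I) = 2, so dim ker(A − (4)·I) = n − 2 = 2

Summary:
  λ = 2: algebraic multiplicity = 1, geometric multiplicity = 1
  λ = 4: algebraic multiplicity = 3, geometric multiplicity = 2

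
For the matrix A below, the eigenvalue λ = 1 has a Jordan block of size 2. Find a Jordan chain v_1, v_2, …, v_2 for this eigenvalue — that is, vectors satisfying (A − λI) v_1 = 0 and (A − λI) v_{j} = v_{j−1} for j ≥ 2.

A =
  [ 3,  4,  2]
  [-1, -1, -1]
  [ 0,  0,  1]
A Jordan chain for λ = 1 of length 2:
v_1 = (2, -1, 0)ᵀ
v_2 = (1, 0, 0)ᵀ

Let N = A − (1)·I. We want v_2 with N^2 v_2 = 0 but N^1 v_2 ≠ 0; then v_{j-1} := N · v_j for j = 2, …, 2.

Pick v_2 = (1, 0, 0)ᵀ.
Then v_1 = N · v_2 = (2, -1, 0)ᵀ.

Sanity check: (A − (1)·I) v_1 = (0, 0, 0)ᵀ = 0. ✓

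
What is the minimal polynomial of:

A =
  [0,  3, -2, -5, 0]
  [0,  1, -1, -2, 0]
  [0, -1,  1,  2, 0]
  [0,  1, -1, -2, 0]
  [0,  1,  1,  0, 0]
x^2

The characteristic polynomial is χ_A(x) = x^5, so the eigenvalues are known. The minimal polynomial is
  m_A(x) = Π_λ (x − λ)^{k_λ}
where k_λ is the size of the *largest* Jordan block for λ (equivalently, the smallest k with (A − λI)^k v = 0 for every generalised eigenvector v of λ).

  λ = 0: largest Jordan block has size 2, contributing (x − 0)^2

So m_A(x) = x^2 = x^2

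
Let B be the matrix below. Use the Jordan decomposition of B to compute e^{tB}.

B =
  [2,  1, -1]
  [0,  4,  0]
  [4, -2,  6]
e^{tB} =
  [-2*t*exp(4*t) + exp(4*t), t*exp(4*t), -t*exp(4*t)]
  [0, exp(4*t), 0]
  [4*t*exp(4*t), -2*t*exp(4*t), 2*t*exp(4*t) + exp(4*t)]

Strategy: write B = P · J · P⁻¹ where J is a Jordan canonical form, so e^{tB} = P · e^{tJ} · P⁻¹, and e^{tJ} can be computed block-by-block.

B has Jordan form
J =
  [4, 1, 0]
  [0, 4, 0]
  [0, 0, 4]
(up to reordering of blocks).

Per-block formulas:
  For a 2×2 Jordan block J_2(4): exp(t · J_2(4)) = e^(4t)·(I + t·N), where N is the 2×2 nilpotent shift.
  For a 1×1 block at λ = 4: exp(t · [4]) = [e^(4t)].

After assembling e^{tJ} and conjugating by P, we get:

e^{tB} =
  [-2*t*exp(4*t) + exp(4*t), t*exp(4*t), -t*exp(4*t)]
  [0, exp(4*t), 0]
  [4*t*exp(4*t), -2*t*exp(4*t), 2*t*exp(4*t) + exp(4*t)]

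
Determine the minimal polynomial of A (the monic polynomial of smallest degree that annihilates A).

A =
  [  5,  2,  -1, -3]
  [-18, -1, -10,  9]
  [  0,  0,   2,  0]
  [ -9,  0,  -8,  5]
x^4 - 11*x^3 + 42*x^2 - 68*x + 40

The characteristic polynomial is χ_A(x) = (x - 5)*(x - 2)^3, so the eigenvalues are known. The minimal polynomial is
  m_A(x) = Π_λ (x − λ)^{k_λ}
where k_λ is the size of the *largest* Jordan block for λ (equivalently, the smallest k with (A − λI)^k v = 0 for every generalised eigenvector v of λ).

  λ = 2: largest Jordan block has size 3, contributing (x − 2)^3
  λ = 5: largest Jordan block has size 1, contributing (x − 5)

So m_A(x) = (x - 5)*(x - 2)^3 = x^4 - 11*x^3 + 42*x^2 - 68*x + 40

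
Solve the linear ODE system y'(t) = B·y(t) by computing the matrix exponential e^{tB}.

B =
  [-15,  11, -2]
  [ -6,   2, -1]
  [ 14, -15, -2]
e^{tB} =
  [3*t^2*exp(-5*t) - 10*t*exp(-5*t) + exp(-5*t), -3*t^2*exp(-5*t)/2 + 11*t*exp(-5*t), 3*t^2*exp(-5*t)/2 - 2*t*exp(-5*t)]
  [2*t^2*exp(-5*t) - 6*t*exp(-5*t), -t^2*exp(-5*t) + 7*t*exp(-5*t) + exp(-5*t), t^2*exp(-5*t) - t*exp(-5*t)]
  [-4*t^2*exp(-5*t) + 14*t*exp(-5*t), 2*t^2*exp(-5*t) - 15*t*exp(-5*t), -2*t^2*exp(-5*t) + 3*t*exp(-5*t) + exp(-5*t)]

Strategy: write B = P · J · P⁻¹ where J is a Jordan canonical form, so e^{tB} = P · e^{tJ} · P⁻¹, and e^{tJ} can be computed block-by-block.

B has Jordan form
J =
  [-5,  1,  0]
  [ 0, -5,  1]
  [ 0,  0, -5]
(up to reordering of blocks).

Per-block formulas:
  For a 3×3 Jordan block J_3(-5): exp(t · J_3(-5)) = e^(-5t)·(I + t·N + (t^2/2)·N^2), where N is the 3×3 nilpotent shift.

After assembling e^{tJ} and conjugating by P, we get:

e^{tB} =
  [3*t^2*exp(-5*t) - 10*t*exp(-5*t) + exp(-5*t), -3*t^2*exp(-5*t)/2 + 11*t*exp(-5*t), 3*t^2*exp(-5*t)/2 - 2*t*exp(-5*t)]
  [2*t^2*exp(-5*t) - 6*t*exp(-5*t), -t^2*exp(-5*t) + 7*t*exp(-5*t) + exp(-5*t), t^2*exp(-5*t) - t*exp(-5*t)]
  [-4*t^2*exp(-5*t) + 14*t*exp(-5*t), 2*t^2*exp(-5*t) - 15*t*exp(-5*t), -2*t^2*exp(-5*t) + 3*t*exp(-5*t) + exp(-5*t)]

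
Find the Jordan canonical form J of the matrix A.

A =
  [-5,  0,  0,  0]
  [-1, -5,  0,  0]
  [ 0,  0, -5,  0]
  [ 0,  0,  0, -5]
J_2(-5) ⊕ J_1(-5) ⊕ J_1(-5)

The characteristic polynomial is
  det(x·I − A) = x^4 + 20*x^3 + 150*x^2 + 500*x + 625 = (x + 5)^4

Eigenvalues and multiplicities (the geometric multiplicity of λ is n − rank(A − λI), which equals the number of Jordan blocks for λ):
  λ = -5: algebraic multiplicity = 4, geometric multiplicity = 3

Determining the block sizes for each eigenvalue:
  λ = -5: 3 blocks summing to 4 forces exactly one block of size 2 and the rest size 1 → block sizes [2, 1, 1]

Assembling the blocks gives a Jordan form
J =
  [-5,  1,  0,  0]
  [ 0, -5,  0,  0]
  [ 0,  0, -5,  0]
  [ 0,  0,  0, -5]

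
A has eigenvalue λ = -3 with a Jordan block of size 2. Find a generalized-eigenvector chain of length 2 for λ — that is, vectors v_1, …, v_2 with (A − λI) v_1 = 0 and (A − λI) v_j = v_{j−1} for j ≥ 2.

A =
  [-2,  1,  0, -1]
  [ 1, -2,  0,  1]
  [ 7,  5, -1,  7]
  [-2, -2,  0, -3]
A Jordan chain for λ = -3 of length 2:
v_1 = (1, -1, -1, 0)ᵀ
v_2 = (3, -3, 0, -1)ᵀ

Let N = A − (-3)·I. We want v_2 with N^2 v_2 = 0 but N^1 v_2 ≠ 0; then v_{j-1} := N · v_j for j = 2, …, 2.

Pick v_2 = (3, -3, 0, -1)ᵀ.
Then v_1 = N · v_2 = (1, -1, -1, 0)ᵀ.

Sanity check: (A − (-3)·I) v_1 = (0, 0, 0, 0)ᵀ = 0. ✓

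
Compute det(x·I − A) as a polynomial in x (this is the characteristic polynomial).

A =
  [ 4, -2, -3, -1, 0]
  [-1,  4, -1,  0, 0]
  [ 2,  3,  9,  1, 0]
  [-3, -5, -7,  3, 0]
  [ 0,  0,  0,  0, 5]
x^5 - 25*x^4 + 250*x^3 - 1250*x^2 + 3125*x - 3125

Expanding det(x·I − A) (e.g. by cofactor expansion or by noting that A is similar to its Jordan form J, which has the same characteristic polynomial as A) gives
  χ_A(x) = x^5 - 25*x^4 + 250*x^3 - 1250*x^2 + 3125*x - 3125
which factors as (x - 5)^5. The eigenvalues (with algebraic multiplicities) are λ = 5 with multiplicity 5.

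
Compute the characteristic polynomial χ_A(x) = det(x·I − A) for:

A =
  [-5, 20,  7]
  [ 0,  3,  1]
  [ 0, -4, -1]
x^3 + 3*x^2 - 9*x + 5

Expanding det(x·I − A) (e.g. by cofactor expansion or by noting that A is similar to its Jordan form J, which has the same characteristic polynomial as A) gives
  χ_A(x) = x^3 + 3*x^2 - 9*x + 5
which factors as (x - 1)^2*(x + 5). The eigenvalues (with algebraic multiplicities) are λ = -5 with multiplicity 1, λ = 1 with multiplicity 2.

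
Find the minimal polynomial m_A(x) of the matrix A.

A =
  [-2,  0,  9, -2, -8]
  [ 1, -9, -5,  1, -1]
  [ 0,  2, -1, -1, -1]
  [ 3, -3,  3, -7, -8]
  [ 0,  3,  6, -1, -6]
x^3 + 15*x^2 + 75*x + 125

The characteristic polynomial is χ_A(x) = (x + 5)^5, so the eigenvalues are known. The minimal polynomial is
  m_A(x) = Π_λ (x − λ)^{k_λ}
where k_λ is the size of the *largest* Jordan block for λ (equivalently, the smallest k with (A − λI)^k v = 0 for every generalised eigenvector v of λ).

  λ = -5: largest Jordan block has size 3, contributing (x + 5)^3

So m_A(x) = (x + 5)^3 = x^3 + 15*x^2 + 75*x + 125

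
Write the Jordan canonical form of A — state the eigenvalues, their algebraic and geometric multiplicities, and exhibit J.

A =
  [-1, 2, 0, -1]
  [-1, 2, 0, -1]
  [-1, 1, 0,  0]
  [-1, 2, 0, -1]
J_2(0) ⊕ J_2(0)

The characteristic polynomial is
  det(x·I − A) = x^4

Eigenvalues and multiplicities (the geometric multiplicity of λ is n − rank(A − λI), which equals the number of Jordan blocks for λ):
  λ = 0: algebraic multiplicity = 4, geometric multiplicity = 2

Determining the block sizes for each eigenvalue:
  λ = 0: with am = 4 and gm = 2, the partition is not yet determined (e.g. several partitions of 4 into 2 parts exist). Let N = A − (0)·I. Computing rank(N^1) = 2, rank(N^2) = 0; the number of blocks of size ≥ j is rank(N^{j−1}) − rank(N^j), giving [2, 2]. So we have 2 block(s) of size 2 → block sizes [2, 2]

Assembling the blocks gives a Jordan form
J =
  [0, 1, 0, 0]
  [0, 0, 0, 0]
  [0, 0, 0, 1]
  [0, 0, 0, 0]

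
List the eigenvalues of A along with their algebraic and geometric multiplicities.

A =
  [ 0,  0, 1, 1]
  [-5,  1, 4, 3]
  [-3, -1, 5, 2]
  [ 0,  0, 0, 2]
λ = 2: alg = 4, geom = 2

Step 1 — factor the characteristic polynomial to read off the algebraic multiplicities:
  χ_A(x) = (x - 2)^4

Step 2 — compute geometric multiplicities via the rank-nullity identity g(λ) = n − rank(A − λI):
  rank(A − (2)·I) = 2, so dim ker(A − (2)·I) = n − 2 = 2

Summary:
  λ = 2: algebraic multiplicity = 4, geometric multiplicity = 2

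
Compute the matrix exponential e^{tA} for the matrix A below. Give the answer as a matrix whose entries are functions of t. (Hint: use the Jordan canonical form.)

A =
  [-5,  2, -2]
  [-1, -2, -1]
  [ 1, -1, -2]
e^{tA} =
  [-2*t*exp(-3*t) + exp(-3*t), 2*t*exp(-3*t), -2*t*exp(-3*t)]
  [-t*exp(-3*t), t*exp(-3*t) + exp(-3*t), -t*exp(-3*t)]
  [t*exp(-3*t), -t*exp(-3*t), t*exp(-3*t) + exp(-3*t)]

Strategy: write A = P · J · P⁻¹ where J is a Jordan canonical form, so e^{tA} = P · e^{tJ} · P⁻¹, and e^{tJ} can be computed block-by-block.

A has Jordan form
J =
  [-3,  1,  0]
  [ 0, -3,  0]
  [ 0,  0, -3]
(up to reordering of blocks).

Per-block formulas:
  For a 2×2 Jordan block J_2(-3): exp(t · J_2(-3)) = e^(-3t)·(I + t·N), where N is the 2×2 nilpotent shift.
  For a 1×1 block at λ = -3: exp(t · [-3]) = [e^(-3t)].

After assembling e^{tJ} and conjugating by P, we get:

e^{tA} =
  [-2*t*exp(-3*t) + exp(-3*t), 2*t*exp(-3*t), -2*t*exp(-3*t)]
  [-t*exp(-3*t), t*exp(-3*t) + exp(-3*t), -t*exp(-3*t)]
  [t*exp(-3*t), -t*exp(-3*t), t*exp(-3*t) + exp(-3*t)]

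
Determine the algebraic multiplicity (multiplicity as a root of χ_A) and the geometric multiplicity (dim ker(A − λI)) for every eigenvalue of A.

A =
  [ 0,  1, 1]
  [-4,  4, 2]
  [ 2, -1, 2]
λ = 2: alg = 3, geom = 1

Step 1 — factor the characteristic polynomial to read off the algebraic multiplicities:
  χ_A(x) = (x - 2)^3

Step 2 — compute geometric multiplicities via the rank-nullity identity g(λ) = n − rank(A − λI):
  rank(A − (2)·I) = 2, so dim ker(A − (2)·I) = n − 2 = 1

Summary:
  λ = 2: algebraic multiplicity = 3, geometric multiplicity = 1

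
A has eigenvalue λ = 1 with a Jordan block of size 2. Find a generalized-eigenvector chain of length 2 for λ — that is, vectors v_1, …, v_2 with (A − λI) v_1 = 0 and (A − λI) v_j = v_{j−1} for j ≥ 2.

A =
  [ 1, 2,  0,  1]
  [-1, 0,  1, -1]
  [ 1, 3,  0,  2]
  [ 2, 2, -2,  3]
A Jordan chain for λ = 1 of length 2:
v_1 = (0, -1, 1, 2)ᵀ
v_2 = (1, 0, 0, 0)ᵀ

Let N = A − (1)·I. We want v_2 with N^2 v_2 = 0 but N^1 v_2 ≠ 0; then v_{j-1} := N · v_j for j = 2, …, 2.

Pick v_2 = (1, 0, 0, 0)ᵀ.
Then v_1 = N · v_2 = (0, -1, 1, 2)ᵀ.

Sanity check: (A − (1)·I) v_1 = (0, 0, 0, 0)ᵀ = 0. ✓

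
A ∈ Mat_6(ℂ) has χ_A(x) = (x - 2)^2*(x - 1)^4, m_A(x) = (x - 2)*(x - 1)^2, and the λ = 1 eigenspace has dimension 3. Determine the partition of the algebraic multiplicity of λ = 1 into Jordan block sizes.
Block sizes for λ = 1: [2, 1, 1]

Step 1 — from the characteristic polynomial, algebraic multiplicity of λ = 1 is 4. From dim ker(A − (1)·I) = 3, there are exactly 3 Jordan blocks for λ = 1.
Step 2 — from the minimal polynomial, the factor (x − 1)^2 tells us the largest block for λ = 1 has size 2.
Step 3 — with total size 4, 3 blocks, and largest block 2, the block sizes (in nonincreasing order) are [2, 1, 1].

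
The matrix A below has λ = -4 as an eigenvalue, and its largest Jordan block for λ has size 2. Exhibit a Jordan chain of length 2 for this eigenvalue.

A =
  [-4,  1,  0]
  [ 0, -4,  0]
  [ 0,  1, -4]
A Jordan chain for λ = -4 of length 2:
v_1 = (1, 0, 1)ᵀ
v_2 = (0, 1, 0)ᵀ

Let N = A − (-4)·I. We want v_2 with N^2 v_2 = 0 but N^1 v_2 ≠ 0; then v_{j-1} := N · v_j for j = 2, …, 2.

Pick v_2 = (0, 1, 0)ᵀ.
Then v_1 = N · v_2 = (1, 0, 1)ᵀ.

Sanity check: (A − (-4)·I) v_1 = (0, 0, 0)ᵀ = 0. ✓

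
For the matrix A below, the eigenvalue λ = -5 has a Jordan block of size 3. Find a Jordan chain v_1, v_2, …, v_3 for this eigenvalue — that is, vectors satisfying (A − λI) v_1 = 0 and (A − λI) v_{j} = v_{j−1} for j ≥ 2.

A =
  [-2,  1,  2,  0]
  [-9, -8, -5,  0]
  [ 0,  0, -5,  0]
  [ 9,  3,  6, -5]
A Jordan chain for λ = -5 of length 3:
v_1 = (1, -3, 0, 3)ᵀ
v_2 = (2, -5, 0, 6)ᵀ
v_3 = (0, 0, 1, 0)ᵀ

Let N = A − (-5)·I. We want v_3 with N^3 v_3 = 0 but N^2 v_3 ≠ 0; then v_{j-1} := N · v_j for j = 3, …, 2.

Pick v_3 = (0, 0, 1, 0)ᵀ.
Then v_2 = N · v_3 = (2, -5, 0, 6)ᵀ.
Then v_1 = N · v_2 = (1, -3, 0, 3)ᵀ.

Sanity check: (A − (-5)·I) v_1 = (0, 0, 0, 0)ᵀ = 0. ✓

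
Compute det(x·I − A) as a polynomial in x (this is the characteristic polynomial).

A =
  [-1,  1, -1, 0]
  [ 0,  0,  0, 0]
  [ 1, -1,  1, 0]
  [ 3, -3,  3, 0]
x^4

Expanding det(x·I − A) (e.g. by cofactor expansion or by noting that A is similar to its Jordan form J, which has the same characteristic polynomial as A) gives
  χ_A(x) = x^4
which factors as x^4. The eigenvalues (with algebraic multiplicities) are λ = 0 with multiplicity 4.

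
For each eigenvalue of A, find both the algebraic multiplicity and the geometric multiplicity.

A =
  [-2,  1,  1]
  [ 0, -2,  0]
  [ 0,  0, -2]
λ = -2: alg = 3, geom = 2

Step 1 — factor the characteristic polynomial to read off the algebraic multiplicities:
  χ_A(x) = (x + 2)^3

Step 2 — compute geometric multiplicities via the rank-nullity identity g(λ) = n − rank(A − λI):
  rank(A − (-2)·I) = 1, so dim ker(A − (-2)·I) = n − 1 = 2

Summary:
  λ = -2: algebraic multiplicity = 3, geometric multiplicity = 2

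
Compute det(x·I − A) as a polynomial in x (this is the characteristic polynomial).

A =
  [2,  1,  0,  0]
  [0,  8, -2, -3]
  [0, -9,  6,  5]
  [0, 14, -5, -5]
x^4 - 11*x^3 + 45*x^2 - 81*x + 54

Expanding det(x·I − A) (e.g. by cofactor expansion or by noting that A is similar to its Jordan form J, which has the same characteristic polynomial as A) gives
  χ_A(x) = x^4 - 11*x^3 + 45*x^2 - 81*x + 54
which factors as (x - 3)^3*(x - 2). The eigenvalues (with algebraic multiplicities) are λ = 2 with multiplicity 1, λ = 3 with multiplicity 3.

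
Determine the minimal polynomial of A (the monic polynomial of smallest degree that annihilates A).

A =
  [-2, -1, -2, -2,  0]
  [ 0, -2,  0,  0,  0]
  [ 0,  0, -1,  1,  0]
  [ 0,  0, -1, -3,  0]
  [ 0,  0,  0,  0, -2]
x^2 + 4*x + 4

The characteristic polynomial is χ_A(x) = (x + 2)^5, so the eigenvalues are known. The minimal polynomial is
  m_A(x) = Π_λ (x − λ)^{k_λ}
where k_λ is the size of the *largest* Jordan block for λ (equivalently, the smallest k with (A − λI)^k v = 0 for every generalised eigenvector v of λ).

  λ = -2: largest Jordan block has size 2, contributing (x + 2)^2

So m_A(x) = (x + 2)^2 = x^2 + 4*x + 4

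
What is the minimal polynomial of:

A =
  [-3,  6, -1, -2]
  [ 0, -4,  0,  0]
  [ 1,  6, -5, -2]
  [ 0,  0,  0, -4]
x^2 + 8*x + 16

The characteristic polynomial is χ_A(x) = (x + 4)^4, so the eigenvalues are known. The minimal polynomial is
  m_A(x) = Π_λ (x − λ)^{k_λ}
where k_λ is the size of the *largest* Jordan block for λ (equivalently, the smallest k with (A − λI)^k v = 0 for every generalised eigenvector v of λ).

  λ = -4: largest Jordan block has size 2, contributing (x + 4)^2

So m_A(x) = (x + 4)^2 = x^2 + 8*x + 16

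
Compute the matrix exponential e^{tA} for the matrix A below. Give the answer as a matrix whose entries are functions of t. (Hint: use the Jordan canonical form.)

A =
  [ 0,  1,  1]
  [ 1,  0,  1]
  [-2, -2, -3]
e^{tA} =
  [t*exp(-t) + exp(-t), t*exp(-t), t*exp(-t)]
  [t*exp(-t), t*exp(-t) + exp(-t), t*exp(-t)]
  [-2*t*exp(-t), -2*t*exp(-t), -2*t*exp(-t) + exp(-t)]

Strategy: write A = P · J · P⁻¹ where J is a Jordan canonical form, so e^{tA} = P · e^{tJ} · P⁻¹, and e^{tJ} can be computed block-by-block.

A has Jordan form
J =
  [-1,  1,  0]
  [ 0, -1,  0]
  [ 0,  0, -1]
(up to reordering of blocks).

Per-block formulas:
  For a 2×2 Jordan block J_2(-1): exp(t · J_2(-1)) = e^(-1t)·(I + t·N), where N is the 2×2 nilpotent shift.
  For a 1×1 block at λ = -1: exp(t · [-1]) = [e^(-1t)].

After assembling e^{tJ} and conjugating by P, we get:

e^{tA} =
  [t*exp(-t) + exp(-t), t*exp(-t), t*exp(-t)]
  [t*exp(-t), t*exp(-t) + exp(-t), t*exp(-t)]
  [-2*t*exp(-t), -2*t*exp(-t), -2*t*exp(-t) + exp(-t)]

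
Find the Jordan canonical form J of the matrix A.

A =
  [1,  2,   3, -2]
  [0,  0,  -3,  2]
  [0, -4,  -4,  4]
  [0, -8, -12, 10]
J_1(1) ⊕ J_2(2) ⊕ J_1(2)

The characteristic polynomial is
  det(x·I − A) = x^4 - 7*x^3 + 18*x^2 - 20*x + 8 = (x - 2)^3*(x - 1)

Eigenvalues and multiplicities (the geometric multiplicity of λ is n − rank(A − λI), which equals the number of Jordan blocks for λ):
  λ = 1: algebraic multiplicity = 1, geometric multiplicity = 1
  λ = 2: algebraic multiplicity = 3, geometric multiplicity = 2

Determining the block sizes for each eigenvalue:
  λ = 1: one block (gm = 1), so the single block has size am = 1 → block sizes [1]
  λ = 2: 2 blocks summing to 3 forces exactly one block of size 2 and the rest size 1 → block sizes [2, 1]

Assembling the blocks gives a Jordan form
J =
  [1, 0, 0, 0]
  [0, 2, 1, 0]
  [0, 0, 2, 0]
  [0, 0, 0, 2]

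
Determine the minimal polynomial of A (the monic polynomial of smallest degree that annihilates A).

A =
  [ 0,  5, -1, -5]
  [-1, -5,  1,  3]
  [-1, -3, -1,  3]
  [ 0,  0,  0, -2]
x^3 + 6*x^2 + 12*x + 8

The characteristic polynomial is χ_A(x) = (x + 2)^4, so the eigenvalues are known. The minimal polynomial is
  m_A(x) = Π_λ (x − λ)^{k_λ}
where k_λ is the size of the *largest* Jordan block for λ (equivalently, the smallest k with (A − λI)^k v = 0 for every generalised eigenvector v of λ).

  λ = -2: largest Jordan block has size 3, contributing (x + 2)^3

So m_A(x) = (x + 2)^3 = x^3 + 6*x^2 + 12*x + 8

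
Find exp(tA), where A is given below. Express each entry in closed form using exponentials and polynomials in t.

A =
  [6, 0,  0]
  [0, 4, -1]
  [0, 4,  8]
e^{tA} =
  [exp(6*t), 0, 0]
  [0, -2*t*exp(6*t) + exp(6*t), -t*exp(6*t)]
  [0, 4*t*exp(6*t), 2*t*exp(6*t) + exp(6*t)]

Strategy: write A = P · J · P⁻¹ where J is a Jordan canonical form, so e^{tA} = P · e^{tJ} · P⁻¹, and e^{tJ} can be computed block-by-block.

A has Jordan form
J =
  [6, 1, 0]
  [0, 6, 0]
  [0, 0, 6]
(up to reordering of blocks).

Per-block formulas:
  For a 2×2 Jordan block J_2(6): exp(t · J_2(6)) = e^(6t)·(I + t·N), where N is the 2×2 nilpotent shift.
  For a 1×1 block at λ = 6: exp(t · [6]) = [e^(6t)].

After assembling e^{tJ} and conjugating by P, we get:

e^{tA} =
  [exp(6*t), 0, 0]
  [0, -2*t*exp(6*t) + exp(6*t), -t*exp(6*t)]
  [0, 4*t*exp(6*t), 2*t*exp(6*t) + exp(6*t)]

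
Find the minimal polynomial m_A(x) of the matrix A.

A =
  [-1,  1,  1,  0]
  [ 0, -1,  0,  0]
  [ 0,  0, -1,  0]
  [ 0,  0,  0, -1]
x^2 + 2*x + 1

The characteristic polynomial is χ_A(x) = (x + 1)^4, so the eigenvalues are known. The minimal polynomial is
  m_A(x) = Π_λ (x − λ)^{k_λ}
where k_λ is the size of the *largest* Jordan block for λ (equivalently, the smallest k with (A − λI)^k v = 0 for every generalised eigenvector v of λ).

  λ = -1: largest Jordan block has size 2, contributing (x + 1)^2

So m_A(x) = (x + 1)^2 = x^2 + 2*x + 1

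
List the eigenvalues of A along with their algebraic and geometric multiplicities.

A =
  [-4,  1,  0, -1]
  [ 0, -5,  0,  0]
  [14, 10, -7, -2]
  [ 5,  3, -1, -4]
λ = -5: alg = 4, geom = 2

Step 1 — factor the characteristic polynomial to read off the algebraic multiplicities:
  χ_A(x) = (x + 5)^4

Step 2 — compute geometric multiplicities via the rank-nullity identity g(λ) = n − rank(A − λI):
  rank(A − (-5)·I) = 2, so dim ker(A − (-5)·I) = n − 2 = 2

Summary:
  λ = -5: algebraic multiplicity = 4, geometric multiplicity = 2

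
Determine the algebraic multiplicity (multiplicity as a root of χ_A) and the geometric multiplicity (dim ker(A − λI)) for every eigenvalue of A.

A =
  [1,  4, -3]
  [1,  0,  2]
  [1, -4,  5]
λ = 2: alg = 3, geom = 1

Step 1 — factor the characteristic polynomial to read off the algebraic multiplicities:
  χ_A(x) = (x - 2)^3

Step 2 — compute geometric multiplicities via the rank-nullity identity g(λ) = n − rank(A − λI):
  rank(A − (2)·I) = 2, so dim ker(A − (2)·I) = n − 2 = 1

Summary:
  λ = 2: algebraic multiplicity = 3, geometric multiplicity = 1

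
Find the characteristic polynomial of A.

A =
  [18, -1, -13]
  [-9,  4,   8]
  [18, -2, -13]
x^3 - 9*x^2 + 27*x - 27

Expanding det(x·I − A) (e.g. by cofactor expansion or by noting that A is similar to its Jordan form J, which has the same characteristic polynomial as A) gives
  χ_A(x) = x^3 - 9*x^2 + 27*x - 27
which factors as (x - 3)^3. The eigenvalues (with algebraic multiplicities) are λ = 3 with multiplicity 3.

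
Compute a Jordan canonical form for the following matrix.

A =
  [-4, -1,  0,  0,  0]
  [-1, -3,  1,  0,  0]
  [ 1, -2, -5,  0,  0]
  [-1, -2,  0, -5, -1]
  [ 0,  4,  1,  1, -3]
J_3(-4) ⊕ J_2(-4)

The characteristic polynomial is
  det(x·I − A) = x^5 + 20*x^4 + 160*x^3 + 640*x^2 + 1280*x + 1024 = (x + 4)^5

Eigenvalues and multiplicities (the geometric multiplicity of λ is n − rank(A − λI), which equals the number of Jordan blocks for λ):
  λ = -4: algebraic multiplicity = 5, geometric multiplicity = 2

Determining the block sizes for each eigenvalue:
  λ = -4: with am = 5 and gm = 2, the partition is not yet determined (e.g. several partitions of 5 into 2 parts exist). Let N = A − (-4)·I. Computing rank(N^1) = 3, rank(N^2) = 1, rank(N^3) = 0; the number of blocks of size ≥ j is rank(N^{j−1}) − rank(N^j), giving [2, 2, 1]. So we have 1 block(s) of size 3, 1 block(s) of size 2 → block sizes [3, 2]

Assembling the blocks gives a Jordan form
J =
  [-4,  1,  0,  0,  0]
  [ 0, -4,  1,  0,  0]
  [ 0,  0, -4,  0,  0]
  [ 0,  0,  0, -4,  1]
  [ 0,  0,  0,  0, -4]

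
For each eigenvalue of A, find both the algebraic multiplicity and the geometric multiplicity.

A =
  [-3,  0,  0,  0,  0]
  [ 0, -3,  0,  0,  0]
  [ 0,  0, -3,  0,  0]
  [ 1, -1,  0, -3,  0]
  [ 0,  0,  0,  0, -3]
λ = -3: alg = 5, geom = 4

Step 1 — factor the characteristic polynomial to read off the algebraic multiplicities:
  χ_A(x) = (x + 3)^5

Step 2 — compute geometric multiplicities via the rank-nullity identity g(λ) = n − rank(A − λI):
  rank(A − (-3)·I) = 1, so dim ker(A − (-3)·I) = n − 1 = 4

Summary:
  λ = -3: algebraic multiplicity = 5, geometric multiplicity = 4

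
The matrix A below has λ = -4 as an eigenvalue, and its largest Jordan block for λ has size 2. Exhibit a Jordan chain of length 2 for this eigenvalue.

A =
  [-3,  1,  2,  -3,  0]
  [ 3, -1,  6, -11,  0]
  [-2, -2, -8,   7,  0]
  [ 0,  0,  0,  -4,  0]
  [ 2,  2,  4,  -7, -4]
A Jordan chain for λ = -4 of length 2:
v_1 = (1, 3, -2, 0, 2)ᵀ
v_2 = (1, 0, 0, 0, 0)ᵀ

Let N = A − (-4)·I. We want v_2 with N^2 v_2 = 0 but N^1 v_2 ≠ 0; then v_{j-1} := N · v_j for j = 2, …, 2.

Pick v_2 = (1, 0, 0, 0, 0)ᵀ.
Then v_1 = N · v_2 = (1, 3, -2, 0, 2)ᵀ.

Sanity check: (A − (-4)·I) v_1 = (0, 0, 0, 0, 0)ᵀ = 0. ✓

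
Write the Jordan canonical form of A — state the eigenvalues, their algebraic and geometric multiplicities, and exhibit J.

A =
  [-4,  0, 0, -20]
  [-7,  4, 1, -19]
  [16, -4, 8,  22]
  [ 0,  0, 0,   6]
J_1(-4) ⊕ J_2(6) ⊕ J_1(6)

The characteristic polynomial is
  det(x·I − A) = x^4 - 14*x^3 + 36*x^2 + 216*x - 864 = (x - 6)^3*(x + 4)

Eigenvalues and multiplicities (the geometric multiplicity of λ is n − rank(A − λI), which equals the number of Jordan blocks for λ):
  λ = -4: algebraic multiplicity = 1, geometric multiplicity = 1
  λ = 6: algebraic multiplicity = 3, geometric multiplicity = 2

Determining the block sizes for each eigenvalue:
  λ = -4: one block (gm = 1), so the single block has size am = 1 → block sizes [1]
  λ = 6: 2 blocks summing to 3 forces exactly one block of size 2 and the rest size 1 → block sizes [2, 1]

Assembling the blocks gives a Jordan form
J =
  [-4, 0, 0, 0]
  [ 0, 6, 1, 0]
  [ 0, 0, 6, 0]
  [ 0, 0, 0, 6]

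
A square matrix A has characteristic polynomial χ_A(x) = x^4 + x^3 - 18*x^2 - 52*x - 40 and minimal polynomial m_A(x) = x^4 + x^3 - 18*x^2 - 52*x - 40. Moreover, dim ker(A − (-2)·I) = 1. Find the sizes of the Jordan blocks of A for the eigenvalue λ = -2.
Block sizes for λ = -2: [3]

Step 1 — from the characteristic polynomial, algebraic multiplicity of λ = -2 is 3. From dim ker(A − (-2)·I) = 1, there are exactly 1 Jordan blocks for λ = -2.
Step 2 — from the minimal polynomial, the factor (x + 2)^3 tells us the largest block for λ = -2 has size 3.
Step 3 — with total size 3, 1 blocks, and largest block 3, the block sizes (in nonincreasing order) are [3].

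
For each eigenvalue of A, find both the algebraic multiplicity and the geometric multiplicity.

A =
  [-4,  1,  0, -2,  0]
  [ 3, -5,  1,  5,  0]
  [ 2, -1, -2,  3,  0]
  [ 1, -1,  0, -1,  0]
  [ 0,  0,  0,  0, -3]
λ = -3: alg = 5, geom = 3

Step 1 — factor the characteristic polynomial to read off the algebraic multiplicities:
  χ_A(x) = (x + 3)^5

Step 2 — compute geometric multiplicities via the rank-nullity identity g(λ) = n − rank(A − λI):
  rank(A − (-3)·I) = 2, so dim ker(A − (-3)·I) = n − 2 = 3

Summary:
  λ = -3: algebraic multiplicity = 5, geometric multiplicity = 3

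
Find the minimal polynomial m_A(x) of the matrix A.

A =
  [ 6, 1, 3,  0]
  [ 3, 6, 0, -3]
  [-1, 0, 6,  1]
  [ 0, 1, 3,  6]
x^2 - 12*x + 36

The characteristic polynomial is χ_A(x) = (x - 6)^4, so the eigenvalues are known. The minimal polynomial is
  m_A(x) = Π_λ (x − λ)^{k_λ}
where k_λ is the size of the *largest* Jordan block for λ (equivalently, the smallest k with (A − λI)^k v = 0 for every generalised eigenvector v of λ).

  λ = 6: largest Jordan block has size 2, contributing (x − 6)^2

So m_A(x) = (x - 6)^2 = x^2 - 12*x + 36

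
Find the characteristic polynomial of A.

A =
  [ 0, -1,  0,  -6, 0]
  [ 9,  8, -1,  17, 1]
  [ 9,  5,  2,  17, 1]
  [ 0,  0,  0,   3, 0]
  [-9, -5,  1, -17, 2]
x^5 - 15*x^4 + 90*x^3 - 270*x^2 + 405*x - 243

Expanding det(x·I − A) (e.g. by cofactor expansion or by noting that A is similar to its Jordan form J, which has the same characteristic polynomial as A) gives
  χ_A(x) = x^5 - 15*x^4 + 90*x^3 - 270*x^2 + 405*x - 243
which factors as (x - 3)^5. The eigenvalues (with algebraic multiplicities) are λ = 3 with multiplicity 5.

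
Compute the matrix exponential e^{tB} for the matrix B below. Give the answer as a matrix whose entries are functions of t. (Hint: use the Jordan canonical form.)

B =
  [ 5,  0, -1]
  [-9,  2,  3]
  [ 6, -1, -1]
e^{tB} =
  [3*t^2*exp(2*t)/2 + 3*t*exp(2*t) + exp(2*t), t^2*exp(2*t)/2, -t*exp(2*t)]
  [-9*t^2*exp(2*t)/2 - 9*t*exp(2*t), -3*t^2*exp(2*t)/2 + exp(2*t), 3*t*exp(2*t)]
  [9*t^2*exp(2*t)/2 + 6*t*exp(2*t), 3*t^2*exp(2*t)/2 - t*exp(2*t), -3*t*exp(2*t) + exp(2*t)]

Strategy: write B = P · J · P⁻¹ where J is a Jordan canonical form, so e^{tB} = P · e^{tJ} · P⁻¹, and e^{tJ} can be computed block-by-block.

B has Jordan form
J =
  [2, 1, 0]
  [0, 2, 1]
  [0, 0, 2]
(up to reordering of blocks).

Per-block formulas:
  For a 3×3 Jordan block J_3(2): exp(t · J_3(2)) = e^(2t)·(I + t·N + (t^2/2)·N^2), where N is the 3×3 nilpotent shift.

After assembling e^{tJ} and conjugating by P, we get:

e^{tB} =
  [3*t^2*exp(2*t)/2 + 3*t*exp(2*t) + exp(2*t), t^2*exp(2*t)/2, -t*exp(2*t)]
  [-9*t^2*exp(2*t)/2 - 9*t*exp(2*t), -3*t^2*exp(2*t)/2 + exp(2*t), 3*t*exp(2*t)]
  [9*t^2*exp(2*t)/2 + 6*t*exp(2*t), 3*t^2*exp(2*t)/2 - t*exp(2*t), -3*t*exp(2*t) + exp(2*t)]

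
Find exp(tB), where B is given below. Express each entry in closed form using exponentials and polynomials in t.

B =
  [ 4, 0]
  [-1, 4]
e^{tB} =
  [exp(4*t), 0]
  [-t*exp(4*t), exp(4*t)]

Strategy: write B = P · J · P⁻¹ where J is a Jordan canonical form, so e^{tB} = P · e^{tJ} · P⁻¹, and e^{tJ} can be computed block-by-block.

B has Jordan form
J =
  [4, 1]
  [0, 4]
(up to reordering of blocks).

Per-block formulas:
  For a 2×2 Jordan block J_2(4): exp(t · J_2(4)) = e^(4t)·(I + t·N), where N is the 2×2 nilpotent shift.

After assembling e^{tJ} and conjugating by P, we get:

e^{tB} =
  [exp(4*t), 0]
  [-t*exp(4*t), exp(4*t)]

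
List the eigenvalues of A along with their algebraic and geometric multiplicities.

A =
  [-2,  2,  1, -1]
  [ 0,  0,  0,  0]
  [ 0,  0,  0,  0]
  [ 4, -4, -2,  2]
λ = 0: alg = 4, geom = 3

Step 1 — factor the characteristic polynomial to read off the algebraic multiplicities:
  χ_A(x) = x^4

Step 2 — compute geometric multiplicities via the rank-nullity identity g(λ) = n − rank(A − λI):
  rank(A − (0)·I) = 1, so dim ker(A − (0)·I) = n − 1 = 3

Summary:
  λ = 0: algebraic multiplicity = 4, geometric multiplicity = 3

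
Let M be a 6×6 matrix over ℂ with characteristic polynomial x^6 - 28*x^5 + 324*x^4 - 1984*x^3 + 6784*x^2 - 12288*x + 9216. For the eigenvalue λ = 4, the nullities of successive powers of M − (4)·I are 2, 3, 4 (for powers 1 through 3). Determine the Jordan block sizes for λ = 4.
Block sizes for λ = 4: [3, 1]

From the dimensions of kernels of powers, the number of Jordan blocks of size at least j is d_j − d_{j−1} where d_j = dim ker(N^j) (with d_0 = 0). Computing the differences gives [2, 1, 1].
The number of blocks of size exactly k is (#blocks of size ≥ k) − (#blocks of size ≥ k + 1), so the partition is: 1 block(s) of size 1, 1 block(s) of size 3.
In nonincreasing order the block sizes are [3, 1].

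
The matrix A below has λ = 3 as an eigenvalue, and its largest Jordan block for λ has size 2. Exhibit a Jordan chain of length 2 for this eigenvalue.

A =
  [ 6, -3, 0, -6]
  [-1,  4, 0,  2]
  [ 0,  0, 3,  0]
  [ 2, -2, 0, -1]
A Jordan chain for λ = 3 of length 2:
v_1 = (3, -1, 0, 2)ᵀ
v_2 = (1, 0, 0, 0)ᵀ

Let N = A − (3)·I. We want v_2 with N^2 v_2 = 0 but N^1 v_2 ≠ 0; then v_{j-1} := N · v_j for j = 2, …, 2.

Pick v_2 = (1, 0, 0, 0)ᵀ.
Then v_1 = N · v_2 = (3, -1, 0, 2)ᵀ.

Sanity check: (A − (3)·I) v_1 = (0, 0, 0, 0)ᵀ = 0. ✓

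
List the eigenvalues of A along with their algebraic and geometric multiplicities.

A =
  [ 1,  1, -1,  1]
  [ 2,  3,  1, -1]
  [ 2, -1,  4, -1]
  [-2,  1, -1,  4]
λ = 3: alg = 4, geom = 2

Step 1 — factor the characteristic polynomial to read off the algebraic multiplicities:
  χ_A(x) = (x - 3)^4

Step 2 — compute geometric multiplicities via the rank-nullity identity g(λ) = n − rank(A − λI):
  rank(A − (3)·I) = 2, so dim ker(A − (3)·I) = n − 2 = 2

Summary:
  λ = 3: algebraic multiplicity = 4, geometric multiplicity = 2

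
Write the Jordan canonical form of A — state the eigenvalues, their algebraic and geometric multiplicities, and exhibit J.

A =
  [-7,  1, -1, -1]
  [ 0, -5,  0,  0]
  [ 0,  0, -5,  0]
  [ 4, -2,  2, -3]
J_2(-5) ⊕ J_1(-5) ⊕ J_1(-5)

The characteristic polynomial is
  det(x·I − A) = x^4 + 20*x^3 + 150*x^2 + 500*x + 625 = (x + 5)^4

Eigenvalues and multiplicities (the geometric multiplicity of λ is n − rank(A − λI), which equals the number of Jordan blocks for λ):
  λ = -5: algebraic multiplicity = 4, geometric multiplicity = 3

Determining the block sizes for each eigenvalue:
  λ = -5: 3 blocks summing to 4 forces exactly one block of size 2 and the rest size 1 → block sizes [2, 1, 1]

Assembling the blocks gives a Jordan form
J =
  [-5,  1,  0,  0]
  [ 0, -5,  0,  0]
  [ 0,  0, -5,  0]
  [ 0,  0,  0, -5]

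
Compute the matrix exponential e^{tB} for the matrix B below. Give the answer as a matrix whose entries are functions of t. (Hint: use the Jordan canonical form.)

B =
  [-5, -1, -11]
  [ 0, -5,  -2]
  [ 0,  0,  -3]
e^{tB} =
  [exp(-5*t), -t*exp(-5*t), -t*exp(-5*t) - 5*exp(-3*t) + 5*exp(-5*t)]
  [0, exp(-5*t), -exp(-3*t) + exp(-5*t)]
  [0, 0, exp(-3*t)]

Strategy: write B = P · J · P⁻¹ where J is a Jordan canonical form, so e^{tB} = P · e^{tJ} · P⁻¹, and e^{tJ} can be computed block-by-block.

B has Jordan form
J =
  [-5,  1,  0]
  [ 0, -5,  0]
  [ 0,  0, -3]
(up to reordering of blocks).

Per-block formulas:
  For a 2×2 Jordan block J_2(-5): exp(t · J_2(-5)) = e^(-5t)·(I + t·N), where N is the 2×2 nilpotent shift.
  For a 1×1 block at λ = -3: exp(t · [-3]) = [e^(-3t)].

After assembling e^{tJ} and conjugating by P, we get:

e^{tB} =
  [exp(-5*t), -t*exp(-5*t), -t*exp(-5*t) - 5*exp(-3*t) + 5*exp(-5*t)]
  [0, exp(-5*t), -exp(-3*t) + exp(-5*t)]
  [0, 0, exp(-3*t)]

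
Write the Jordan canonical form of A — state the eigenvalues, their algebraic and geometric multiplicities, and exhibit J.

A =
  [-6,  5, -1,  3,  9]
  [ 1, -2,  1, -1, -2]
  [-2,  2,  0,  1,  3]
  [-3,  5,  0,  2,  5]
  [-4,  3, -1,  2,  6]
J_3(0) ⊕ J_2(0)

The characteristic polynomial is
  det(x·I − A) = x^5

Eigenvalues and multiplicities (the geometric multiplicity of λ is n − rank(A − λI), which equals the number of Jordan blocks for λ):
  λ = 0: algebraic multiplicity = 5, geometric multiplicity = 2

Determining the block sizes for each eigenvalue:
  λ = 0: with am = 5 and gm = 2, the partition is not yet determined (e.g. several partitions of 5 into 2 parts exist). Let N = A − (0)·I. Computing rank(N^1) = 3, rank(N^2) = 1, rank(N^3) = 0; the number of blocks of size ≥ j is rank(N^{j−1}) − rank(N^j), giving [2, 2, 1]. So we have 1 block(s) of size 3, 1 block(s) of size 2 → block sizes [3, 2]

Assembling the blocks gives a Jordan form
J =
  [0, 1, 0, 0, 0]
  [0, 0, 1, 0, 0]
  [0, 0, 0, 0, 0]
  [0, 0, 0, 0, 1]
  [0, 0, 0, 0, 0]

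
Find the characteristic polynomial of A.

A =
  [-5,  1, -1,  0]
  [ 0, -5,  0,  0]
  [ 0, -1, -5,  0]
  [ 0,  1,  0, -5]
x^4 + 20*x^3 + 150*x^2 + 500*x + 625

Expanding det(x·I − A) (e.g. by cofactor expansion or by noting that A is similar to its Jordan form J, which has the same characteristic polynomial as A) gives
  χ_A(x) = x^4 + 20*x^3 + 150*x^2 + 500*x + 625
which factors as (x + 5)^4. The eigenvalues (with algebraic multiplicities) are λ = -5 with multiplicity 4.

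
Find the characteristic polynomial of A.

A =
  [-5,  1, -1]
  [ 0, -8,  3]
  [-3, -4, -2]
x^3 + 15*x^2 + 75*x + 125

Expanding det(x·I − A) (e.g. by cofactor expansion or by noting that A is similar to its Jordan form J, which has the same characteristic polynomial as A) gives
  χ_A(x) = x^3 + 15*x^2 + 75*x + 125
which factors as (x + 5)^3. The eigenvalues (with algebraic multiplicities) are λ = -5 with multiplicity 3.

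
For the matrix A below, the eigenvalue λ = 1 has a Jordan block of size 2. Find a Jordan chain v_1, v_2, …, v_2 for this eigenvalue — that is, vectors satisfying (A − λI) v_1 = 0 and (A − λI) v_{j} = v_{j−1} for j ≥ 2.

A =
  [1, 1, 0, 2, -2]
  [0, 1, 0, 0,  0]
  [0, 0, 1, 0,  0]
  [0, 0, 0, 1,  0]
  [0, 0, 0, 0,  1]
A Jordan chain for λ = 1 of length 2:
v_1 = (1, 0, 0, 0, 0)ᵀ
v_2 = (0, 1, 0, 0, 0)ᵀ

Let N = A − (1)·I. We want v_2 with N^2 v_2 = 0 but N^1 v_2 ≠ 0; then v_{j-1} := N · v_j for j = 2, …, 2.

Pick v_2 = (0, 1, 0, 0, 0)ᵀ.
Then v_1 = N · v_2 = (1, 0, 0, 0, 0)ᵀ.

Sanity check: (A − (1)·I) v_1 = (0, 0, 0, 0, 0)ᵀ = 0. ✓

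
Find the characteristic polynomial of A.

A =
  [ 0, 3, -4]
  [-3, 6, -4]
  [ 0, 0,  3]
x^3 - 9*x^2 + 27*x - 27

Expanding det(x·I − A) (e.g. by cofactor expansion or by noting that A is similar to its Jordan form J, which has the same characteristic polynomial as A) gives
  χ_A(x) = x^3 - 9*x^2 + 27*x - 27
which factors as (x - 3)^3. The eigenvalues (with algebraic multiplicities) are λ = 3 with multiplicity 3.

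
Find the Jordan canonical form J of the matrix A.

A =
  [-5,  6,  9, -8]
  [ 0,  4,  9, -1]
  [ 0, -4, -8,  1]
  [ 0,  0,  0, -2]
J_1(-5) ⊕ J_3(-2)

The characteristic polynomial is
  det(x·I − A) = x^4 + 11*x^3 + 42*x^2 + 68*x + 40 = (x + 2)^3*(x + 5)

Eigenvalues and multiplicities (the geometric multiplicity of λ is n − rank(A − λI), which equals the number of Jordan blocks for λ):
  λ = -5: algebraic multiplicity = 1, geometric multiplicity = 1
  λ = -2: algebraic multiplicity = 3, geometric multiplicity = 1

Determining the block sizes for each eigenvalue:
  λ = -5: one block (gm = 1), so the single block has size am = 1 → block sizes [1]
  λ = -2: one block (gm = 1), so the single block has size am = 3 → block sizes [3]

Assembling the blocks gives a Jordan form
J =
  [-5,  0,  0,  0]
  [ 0, -2,  1,  0]
  [ 0,  0, -2,  1]
  [ 0,  0,  0, -2]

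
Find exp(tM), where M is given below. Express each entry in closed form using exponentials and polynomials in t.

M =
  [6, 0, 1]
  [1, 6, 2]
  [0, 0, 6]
e^{tM} =
  [exp(6*t), 0, t*exp(6*t)]
  [t*exp(6*t), exp(6*t), t^2*exp(6*t)/2 + 2*t*exp(6*t)]
  [0, 0, exp(6*t)]

Strategy: write M = P · J · P⁻¹ where J is a Jordan canonical form, so e^{tM} = P · e^{tJ} · P⁻¹, and e^{tJ} can be computed block-by-block.

M has Jordan form
J =
  [6, 1, 0]
  [0, 6, 1]
  [0, 0, 6]
(up to reordering of blocks).

Per-block formulas:
  For a 3×3 Jordan block J_3(6): exp(t · J_3(6)) = e^(6t)·(I + t·N + (t^2/2)·N^2), where N is the 3×3 nilpotent shift.

After assembling e^{tJ} and conjugating by P, we get:

e^{tM} =
  [exp(6*t), 0, t*exp(6*t)]
  [t*exp(6*t), exp(6*t), t^2*exp(6*t)/2 + 2*t*exp(6*t)]
  [0, 0, exp(6*t)]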